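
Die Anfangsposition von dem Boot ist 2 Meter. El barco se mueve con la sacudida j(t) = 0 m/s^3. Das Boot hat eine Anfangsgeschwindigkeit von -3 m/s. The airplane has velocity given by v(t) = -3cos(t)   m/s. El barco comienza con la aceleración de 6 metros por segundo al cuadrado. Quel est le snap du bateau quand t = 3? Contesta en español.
Debemos derivar nuestra ecuación de la sacudida j(t) = 0 1 vez. Tomando d/dt de j(t), encontramos s(t) = 0. Tenemos el snap s(t) = 0. Sustituyendo t = 3: s(3) = 0.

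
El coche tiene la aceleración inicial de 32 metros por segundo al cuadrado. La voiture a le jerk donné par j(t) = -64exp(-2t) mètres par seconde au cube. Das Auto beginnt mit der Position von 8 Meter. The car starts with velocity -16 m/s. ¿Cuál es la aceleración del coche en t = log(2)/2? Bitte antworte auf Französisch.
Nous devons intégrer notre équation du jerk j(t) = -64·exp(-2·t) 1 fois. En intégrant le jerk et en utilisant la condition initiale a(0) = 32, nous obtenons a(t) = 32·exp(-2·t). Nous avons l'accélération a(t) = 32·exp(-2·t). En substituant t = log(2)/2: a(log(2)/2) = 16.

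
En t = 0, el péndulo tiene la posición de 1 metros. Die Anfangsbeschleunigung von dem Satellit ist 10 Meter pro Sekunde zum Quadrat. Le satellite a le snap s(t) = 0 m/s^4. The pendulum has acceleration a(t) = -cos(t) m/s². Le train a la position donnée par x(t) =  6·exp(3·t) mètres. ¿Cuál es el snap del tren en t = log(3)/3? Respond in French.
En partant de la position x(t) = 6·exp(3·t), nous prenons 4 dérivées. En dérivant la position, nous obtenons la vitesse: v(t) = 18·exp(3·t). La dérivée de la vitesse donne l'accélération: a(t) = 54·exp(3·t). En prenant d/dt de a(t), nous trouvons j(t) = 162·exp(3·t). En dérivant le jerk, nous obtenons le snap: s(t) = 486·exp(3·t). Nous avons le snap s(t) = 486·exp(3·t). En substituant t = log(3)/3: s(log(3)/3) = 1458.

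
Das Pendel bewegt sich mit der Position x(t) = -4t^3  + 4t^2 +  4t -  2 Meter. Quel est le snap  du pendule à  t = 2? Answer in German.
Ausgehend von der Position x(t) = -4·t^3 + 4·t^2 + 4·t - 2, nehmen wir 4 Ableitungen. Die Ableitung von der Position ergibt die Geschwindigkeit: v(t) = -12·t^2 + 8·t + 4. Durch Ableiten von der Geschwindigkeit erhalten wir die Beschleunigung: a(t) = 8 - 24·t. Mit d/dt von a(t) finden wir j(t) = -24. Die Ableitung von dem Ruck ergibt den Snap: s(t) = 0. Aus der Gleichung für den Snap s(t) = 0, setzen wir t = 2 ein und erhalten s = 0.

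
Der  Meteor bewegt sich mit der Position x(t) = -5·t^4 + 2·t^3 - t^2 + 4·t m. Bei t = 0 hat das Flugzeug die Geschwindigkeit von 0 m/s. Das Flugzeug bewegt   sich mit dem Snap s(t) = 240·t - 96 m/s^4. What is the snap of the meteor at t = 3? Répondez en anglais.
We must differentiate our position equation x(t) = -5·t^4 + 2·t^3 - t^2 + 4·t 4 times. The derivative of position gives velocity: v(t) = -20·t^3 + 6·t^2 - 2·t + 4. Taking d/dt of v(t), we find a(t) = -60·t^2 + 12·t - 2. Taking d/dt of a(t), we find j(t) = 12 - 120·t. Differentiating jerk, we get snap: s(t) = -120. From the given snap equation s(t) = -120, we substitute t = 3 to get s = -120.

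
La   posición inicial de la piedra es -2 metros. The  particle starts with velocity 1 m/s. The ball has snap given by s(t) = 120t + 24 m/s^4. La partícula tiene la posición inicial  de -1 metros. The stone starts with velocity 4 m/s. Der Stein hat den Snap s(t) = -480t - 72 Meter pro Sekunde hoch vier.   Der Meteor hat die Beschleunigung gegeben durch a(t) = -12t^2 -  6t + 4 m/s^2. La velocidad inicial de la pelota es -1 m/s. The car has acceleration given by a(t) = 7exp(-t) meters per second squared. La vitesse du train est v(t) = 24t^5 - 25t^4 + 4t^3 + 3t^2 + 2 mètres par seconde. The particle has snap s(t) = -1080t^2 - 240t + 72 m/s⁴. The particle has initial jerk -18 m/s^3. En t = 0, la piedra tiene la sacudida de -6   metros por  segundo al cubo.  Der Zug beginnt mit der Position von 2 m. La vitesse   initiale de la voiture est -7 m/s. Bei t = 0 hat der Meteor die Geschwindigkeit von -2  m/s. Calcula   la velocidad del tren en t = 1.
De la ecuación de la velocidad v(t) = 24·t^5 - 25·t^4 + 4·t^3 + 3·t^2 + 2, sustituimos t = 1 para obtener v = 8.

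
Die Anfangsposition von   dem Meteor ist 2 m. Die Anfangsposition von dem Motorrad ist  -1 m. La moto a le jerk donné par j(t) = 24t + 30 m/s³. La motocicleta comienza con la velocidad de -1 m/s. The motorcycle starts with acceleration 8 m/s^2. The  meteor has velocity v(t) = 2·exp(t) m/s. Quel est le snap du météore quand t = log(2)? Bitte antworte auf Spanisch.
Para resolver esto, necesitamos tomar 3 derivadas de nuestra ecuación de la velocidad v(t) = 2·exp(t). Tomando d/dt de v(t), encontramos a(t) = 2·exp(t). La derivada de la aceleración da la sacudida: j(t) = 2·exp(t). Derivando la sacudida, obtenemos el snap: s(t) = 2·exp(t). De la ecuación del snap s(t) = 2·exp(t), sustituimos t = log(2) para obtener s = 4.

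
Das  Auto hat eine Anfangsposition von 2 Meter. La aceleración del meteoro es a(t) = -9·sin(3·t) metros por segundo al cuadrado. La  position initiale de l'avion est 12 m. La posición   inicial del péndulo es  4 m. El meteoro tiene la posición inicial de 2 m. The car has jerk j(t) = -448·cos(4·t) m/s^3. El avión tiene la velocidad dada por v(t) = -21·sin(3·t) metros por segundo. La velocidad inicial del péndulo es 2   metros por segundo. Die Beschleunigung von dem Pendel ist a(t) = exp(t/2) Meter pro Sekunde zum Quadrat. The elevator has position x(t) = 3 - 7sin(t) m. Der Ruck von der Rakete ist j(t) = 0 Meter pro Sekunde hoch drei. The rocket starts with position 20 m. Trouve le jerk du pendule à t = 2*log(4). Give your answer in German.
Ausgehend von der Beschleunigung a(t) = exp(t/2), nehmen wir 1 Ableitung. Die Ableitung von der Beschleunigung ergibt den Ruck: j(t) = exp(t/2)/2. Aus der Gleichung für den Ruck j(t) = exp(t/2)/2, setzen wir t = 2*log(4) ein und erhalten j = 2.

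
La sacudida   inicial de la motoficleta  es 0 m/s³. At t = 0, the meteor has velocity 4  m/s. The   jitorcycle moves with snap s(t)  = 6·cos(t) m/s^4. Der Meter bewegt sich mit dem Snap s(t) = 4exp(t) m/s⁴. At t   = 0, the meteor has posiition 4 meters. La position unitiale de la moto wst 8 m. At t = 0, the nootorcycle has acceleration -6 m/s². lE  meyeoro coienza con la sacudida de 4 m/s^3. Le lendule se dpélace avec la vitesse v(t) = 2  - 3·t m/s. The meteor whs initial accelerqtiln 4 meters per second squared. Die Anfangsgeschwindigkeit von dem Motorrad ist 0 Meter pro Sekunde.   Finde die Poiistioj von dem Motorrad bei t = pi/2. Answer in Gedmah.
Ausgehend von dem Snap s(t) = 6·cos(t), nehmen wir 4 Stammfunktionen. Die Stammfunktion von dem Snap, mit j(0) = 0, ergibt den Ruck: j(t) = 6·sin(t). Das Integral von dem Ruck ist die Beschleunigung. Mit a(0) = -6 erhalten wir a(t) = -6·cos(t). Das Integral von der Beschleunigung ist die Geschwindigkeit. Mit v(0) = 0 erhalten wir v(t) = -6·sin(t). Das Integral von der Geschwindigkeit, mit x(0) = 8, ergibt die Position: x(t) = 6·cos(t) + 2. Mit x(t) = 6·cos(t) + 2 und Einsetzen von t = pi/2, finden wir x = 2.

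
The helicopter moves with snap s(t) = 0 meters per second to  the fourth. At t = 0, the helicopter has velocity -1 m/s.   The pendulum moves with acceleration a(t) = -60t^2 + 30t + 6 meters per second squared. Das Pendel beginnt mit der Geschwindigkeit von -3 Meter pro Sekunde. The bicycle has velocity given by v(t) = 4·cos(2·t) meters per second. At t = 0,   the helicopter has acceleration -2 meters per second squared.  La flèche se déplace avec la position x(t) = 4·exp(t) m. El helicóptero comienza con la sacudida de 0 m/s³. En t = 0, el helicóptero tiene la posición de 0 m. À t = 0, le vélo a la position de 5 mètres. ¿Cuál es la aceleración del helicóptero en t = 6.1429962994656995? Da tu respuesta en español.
Para resolver esto, necesitamos tomar 2 integrales de nuestra ecuación del snap s(t) = 0. La integral del snap, con j(0) = 0, da la sacudida: j(t) = 0. La antiderivada de la sacudida es la aceleración. Usando a(0) = -2, obtenemos a(t) = -2. Tenemos la aceleración a(t) = -2. Sustituyendo t = 6.1429962994656995: a(6.1429962994656995) = -2.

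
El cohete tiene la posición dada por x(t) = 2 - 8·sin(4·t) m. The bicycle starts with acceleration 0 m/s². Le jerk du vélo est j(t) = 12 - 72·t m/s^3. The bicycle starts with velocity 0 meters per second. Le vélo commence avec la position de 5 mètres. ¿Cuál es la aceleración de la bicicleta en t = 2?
Partiendo de la sacudida j(t) = 12 - 72·t, tomamos 1 integral. La antiderivada de la sacudida es la aceleración. Usando a(0) = 0, obtenemos a(t) = 12·t·(1 - 3·t). Tenemos la aceleración a(t) = 12·t·(1 - 3·t). Sustituyendo t = 2: a(2) = -120.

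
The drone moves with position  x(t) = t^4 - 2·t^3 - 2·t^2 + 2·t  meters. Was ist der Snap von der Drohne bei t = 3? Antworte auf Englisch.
We must differentiate our position equation x(t) = t^4 - 2·t^3 - 2·t^2 + 2·t 4 times. Taking d/dt of x(t), we find v(t) = 4·t^3 - 6·t^2 - 4·t + 2. Differentiating velocity, we get acceleration: a(t) = 12·t^2 - 12·t - 4. Differentiating acceleration, we get jerk: j(t) = 24·t - 12. The derivative of jerk gives snap: s(t) = 24. From the given snap equation s(t) = 24, we substitute t = 3 to get s = 24.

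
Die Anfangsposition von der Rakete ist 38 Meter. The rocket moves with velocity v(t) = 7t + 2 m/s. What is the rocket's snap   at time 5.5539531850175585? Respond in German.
Wir müssen unsere Gleichung für die Geschwindigkeit v(t) = 7·t + 2 3-mal ableiten. Mit d/dt von v(t) finden wir a(t) = 7. Durch Ableiten von der Beschleunigung erhalten wir den Ruck: j(t) = 0. Mit d/dt von j(t) finden wir s(t) = 0. Wir haben den Snap s(t) = 0. Durch Einsetzen von t = 5.5539531850175585: s(5.5539531850175585) = 0.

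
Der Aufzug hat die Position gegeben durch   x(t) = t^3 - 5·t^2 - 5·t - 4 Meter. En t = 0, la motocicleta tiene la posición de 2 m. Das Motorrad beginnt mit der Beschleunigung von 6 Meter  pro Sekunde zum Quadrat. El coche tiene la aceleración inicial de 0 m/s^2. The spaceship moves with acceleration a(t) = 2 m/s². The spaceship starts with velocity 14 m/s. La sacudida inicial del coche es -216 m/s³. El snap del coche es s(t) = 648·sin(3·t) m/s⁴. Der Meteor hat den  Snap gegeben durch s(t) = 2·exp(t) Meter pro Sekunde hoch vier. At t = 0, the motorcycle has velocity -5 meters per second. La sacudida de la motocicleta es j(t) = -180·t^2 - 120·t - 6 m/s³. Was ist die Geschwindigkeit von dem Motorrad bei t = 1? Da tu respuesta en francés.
En partant du jerk j(t) = -180·t^2 - 120·t - 6, nous prenons 2 primitives. L'intégrale du jerk, avec a(0) = 6, donne l'accélération: a(t) = -60·t^3 - 60·t^2 - 6·t + 6. L'intégrale de l'accélération est la vitesse. En utilisant v(0) = -5, nous obtenons v(t) = -15·t^4 - 20·t^3 - 3·t^2 + 6·t - 5. En utilisant v(t) = -15·t^4 - 20·t^3 - 3·t^2 + 6·t - 5 et en substituant t = 1, nous trouvons v = -37.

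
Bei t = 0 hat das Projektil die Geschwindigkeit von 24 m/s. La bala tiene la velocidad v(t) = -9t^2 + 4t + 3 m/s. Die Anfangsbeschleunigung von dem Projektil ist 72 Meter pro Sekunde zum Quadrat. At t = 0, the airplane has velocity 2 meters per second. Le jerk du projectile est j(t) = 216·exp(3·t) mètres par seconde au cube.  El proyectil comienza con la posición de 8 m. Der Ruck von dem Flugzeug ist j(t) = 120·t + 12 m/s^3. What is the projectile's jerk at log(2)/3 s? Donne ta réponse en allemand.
Wir haben den Ruck j(t) = 216·exp(3·t). Durch Einsetzen von t = log(2)/3: j(log(2)/3) = 432.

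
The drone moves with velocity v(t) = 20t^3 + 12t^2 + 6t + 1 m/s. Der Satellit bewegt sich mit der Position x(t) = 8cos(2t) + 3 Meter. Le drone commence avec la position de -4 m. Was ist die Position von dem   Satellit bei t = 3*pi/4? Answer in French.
En utilisant x(t) = 8·cos(2·t) + 3 et en substituant t = 3*pi/4, nous trouvons x = 3.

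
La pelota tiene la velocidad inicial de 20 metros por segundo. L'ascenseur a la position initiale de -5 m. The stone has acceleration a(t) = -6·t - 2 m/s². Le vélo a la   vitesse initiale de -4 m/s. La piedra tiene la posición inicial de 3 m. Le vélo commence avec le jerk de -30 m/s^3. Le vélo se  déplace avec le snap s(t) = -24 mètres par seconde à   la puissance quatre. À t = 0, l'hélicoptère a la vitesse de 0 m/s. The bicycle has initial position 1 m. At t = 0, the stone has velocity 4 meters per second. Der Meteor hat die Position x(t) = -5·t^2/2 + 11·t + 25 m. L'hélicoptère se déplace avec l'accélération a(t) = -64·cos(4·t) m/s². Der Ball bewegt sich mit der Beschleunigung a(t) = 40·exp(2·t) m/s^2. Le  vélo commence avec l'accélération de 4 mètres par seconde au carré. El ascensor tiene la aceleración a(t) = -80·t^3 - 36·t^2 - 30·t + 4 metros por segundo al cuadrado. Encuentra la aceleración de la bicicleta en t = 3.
Debemos encontrar la antiderivada de nuestra ecuación del snap s(t) = -24 2 veces. Integrando el snap y usando la condición inicial j(0) = -30, obtenemos j(t) = -24·t - 30. La antiderivada de la sacudida, con a(0) = 4, da la aceleración: a(t) = -12·t^2 - 30·t + 4. De la ecuación de la aceleración a(t) = -12·t^2 - 30·t + 4, sustituimos t = 3 para obtener a = -194.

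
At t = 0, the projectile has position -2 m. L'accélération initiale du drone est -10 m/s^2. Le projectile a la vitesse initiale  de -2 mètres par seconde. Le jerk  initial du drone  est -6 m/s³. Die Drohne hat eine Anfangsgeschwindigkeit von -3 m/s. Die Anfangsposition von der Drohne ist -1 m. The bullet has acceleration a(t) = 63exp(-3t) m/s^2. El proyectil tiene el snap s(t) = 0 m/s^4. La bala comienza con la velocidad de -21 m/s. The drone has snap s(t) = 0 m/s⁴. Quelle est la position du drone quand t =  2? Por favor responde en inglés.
Starting from snap s(t) = 0, we take 4 antiderivatives. Finding the antiderivative of s(t) and using j(0) = -6: j(t) = -6. Finding the integral of j(t) and using a(0) = -10: a(t) = -6·t - 10. Integrating acceleration and using the initial condition v(0) = -3, we get v(t) = -3·t^2 - 10·t - 3. Taking ∫v(t)dt and applying x(0) = -1, we find x(t) = -t^3 - 5·t^2 - 3·t - 1. Using x(t) = -t^3 - 5·t^2 - 3·t - 1 and substituting t = 2, we find x = -35.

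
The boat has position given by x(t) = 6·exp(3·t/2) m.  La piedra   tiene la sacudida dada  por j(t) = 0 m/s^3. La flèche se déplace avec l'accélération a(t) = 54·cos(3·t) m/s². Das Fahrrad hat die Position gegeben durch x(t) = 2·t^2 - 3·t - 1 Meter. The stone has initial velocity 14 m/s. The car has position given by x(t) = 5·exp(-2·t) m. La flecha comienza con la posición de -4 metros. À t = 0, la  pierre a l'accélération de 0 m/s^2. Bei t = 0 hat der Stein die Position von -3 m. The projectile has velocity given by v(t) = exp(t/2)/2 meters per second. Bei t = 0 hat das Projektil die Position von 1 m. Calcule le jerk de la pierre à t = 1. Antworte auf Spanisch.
Tenemos la sacudida j(t) = 0. Sustituyendo t = 1: j(1) = 0.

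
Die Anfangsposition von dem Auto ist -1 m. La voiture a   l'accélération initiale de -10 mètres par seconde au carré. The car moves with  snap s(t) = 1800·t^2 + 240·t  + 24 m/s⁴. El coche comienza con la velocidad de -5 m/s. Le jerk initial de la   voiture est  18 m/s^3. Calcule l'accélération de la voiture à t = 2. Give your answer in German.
Wir müssen das Integral unserer Gleichung für den Snap s(t) = 1800·t^2 + 240·t + 24 2-mal finden. Die Stammfunktion von dem Snap, mit j(0) = 18, ergibt den Ruck: j(t) = 600·t^3 + 120·t^2 + 24·t + 18. Mit ∫j(t)dt und Anwendung von a(0) = -10, finden wir a(t) = 150·t^4 + 40·t^3 + 12·t^2 + 18·t - 10. Wir haben die Beschleunigung a(t) = 150·t^4 + 40·t^3 + 12·t^2 + 18·t - 10. Durch Einsetzen von t = 2: a(2) = 2794.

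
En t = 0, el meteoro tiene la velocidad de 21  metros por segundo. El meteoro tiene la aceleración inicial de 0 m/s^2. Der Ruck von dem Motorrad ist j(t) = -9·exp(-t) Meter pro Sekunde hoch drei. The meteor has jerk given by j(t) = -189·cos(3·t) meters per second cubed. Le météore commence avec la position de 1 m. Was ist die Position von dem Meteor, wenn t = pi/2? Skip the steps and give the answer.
Die Antwort ist -6.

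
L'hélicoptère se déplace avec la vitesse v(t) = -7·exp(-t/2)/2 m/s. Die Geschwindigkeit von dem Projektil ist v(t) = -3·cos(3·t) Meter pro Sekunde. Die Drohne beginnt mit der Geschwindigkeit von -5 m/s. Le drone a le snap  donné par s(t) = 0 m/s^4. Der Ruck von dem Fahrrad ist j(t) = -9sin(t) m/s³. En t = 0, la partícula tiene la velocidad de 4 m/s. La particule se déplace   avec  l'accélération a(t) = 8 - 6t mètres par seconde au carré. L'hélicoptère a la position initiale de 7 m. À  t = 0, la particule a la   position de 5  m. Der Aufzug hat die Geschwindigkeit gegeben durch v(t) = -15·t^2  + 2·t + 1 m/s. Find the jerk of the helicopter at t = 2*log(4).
We must differentiate our velocity equation v(t) = -7·exp(-t/2)/2 2 times. The derivative of velocity gives acceleration: a(t) = 7·exp(-t/2)/4. Taking d/dt of a(t), we find j(t) = -7·exp(-t/2)/8. Using j(t) = -7·exp(-t/2)/8 and substituting t = 2*log(4), we find j = -7/32.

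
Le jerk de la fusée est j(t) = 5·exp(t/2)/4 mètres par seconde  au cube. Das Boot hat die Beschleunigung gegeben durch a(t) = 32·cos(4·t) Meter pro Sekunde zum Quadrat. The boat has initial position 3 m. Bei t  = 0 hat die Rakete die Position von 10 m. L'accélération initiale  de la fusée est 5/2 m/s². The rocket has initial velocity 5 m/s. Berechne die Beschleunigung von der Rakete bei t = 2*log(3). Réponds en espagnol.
Debemos encontrar la integral de nuestra ecuación de la sacudida j(t) = 5·exp(t/2)/4 1 vez. Tomando ∫j(t)dt y aplicando a(0) = 5/2, encontramos a(t) = 5·exp(t/2)/2. De la ecuación de la aceleración a(t) = 5·exp(t/2)/2, sustituimos t = 2*log(3) para obtener a = 15/2.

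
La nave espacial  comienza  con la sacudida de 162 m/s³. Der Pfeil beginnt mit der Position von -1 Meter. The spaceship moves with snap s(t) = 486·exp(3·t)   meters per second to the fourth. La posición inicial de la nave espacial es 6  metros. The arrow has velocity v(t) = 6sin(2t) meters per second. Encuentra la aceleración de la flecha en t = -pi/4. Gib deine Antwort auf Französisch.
En partant de la vitesse v(t) = 6·sin(2·t), nous prenons 1 dérivée. La dérivée de la vitesse donne l'accélération: a(t) = 12·cos(2·t). En utilisant a(t) = 12·cos(2·t) et en substituant t = -pi/4, nous trouvons a = 0.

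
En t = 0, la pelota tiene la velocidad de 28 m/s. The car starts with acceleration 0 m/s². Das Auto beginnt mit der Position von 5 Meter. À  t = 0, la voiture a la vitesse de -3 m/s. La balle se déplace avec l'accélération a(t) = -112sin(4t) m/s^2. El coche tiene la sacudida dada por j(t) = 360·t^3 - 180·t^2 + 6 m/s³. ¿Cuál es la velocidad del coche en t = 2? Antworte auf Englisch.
We need to integrate our jerk equation j(t) = 360·t^3 - 180·t^2 + 6 2 times. Taking ∫j(t)dt and applying a(0) = 0, we find a(t) = 90·t^4 - 60·t^3 + 6·t. Taking ∫a(t)dt and applying v(0) = -3, we find v(t) = 18·t^5 - 15·t^4 + 3·t^2 - 3. From the given velocity equation v(t) = 18·t^5 - 15·t^4 + 3·t^2 - 3, we substitute t = 2 to get v = 345.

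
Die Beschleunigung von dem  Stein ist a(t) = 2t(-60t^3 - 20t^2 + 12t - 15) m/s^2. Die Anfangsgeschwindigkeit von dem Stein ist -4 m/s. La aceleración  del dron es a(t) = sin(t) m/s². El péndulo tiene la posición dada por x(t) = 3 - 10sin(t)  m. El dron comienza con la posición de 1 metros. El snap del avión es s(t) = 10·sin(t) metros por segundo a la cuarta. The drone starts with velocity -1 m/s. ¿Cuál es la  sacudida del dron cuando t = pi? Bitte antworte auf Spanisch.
Debemos derivar nuestra ecuación de la aceleración a(t) = sin(t) 1 vez. Tomando d/dt de a(t), encontramos j(t) = cos(t). De la ecuación de la sacudida j(t) = cos(t), sustituimos t = pi para obtener j = -1.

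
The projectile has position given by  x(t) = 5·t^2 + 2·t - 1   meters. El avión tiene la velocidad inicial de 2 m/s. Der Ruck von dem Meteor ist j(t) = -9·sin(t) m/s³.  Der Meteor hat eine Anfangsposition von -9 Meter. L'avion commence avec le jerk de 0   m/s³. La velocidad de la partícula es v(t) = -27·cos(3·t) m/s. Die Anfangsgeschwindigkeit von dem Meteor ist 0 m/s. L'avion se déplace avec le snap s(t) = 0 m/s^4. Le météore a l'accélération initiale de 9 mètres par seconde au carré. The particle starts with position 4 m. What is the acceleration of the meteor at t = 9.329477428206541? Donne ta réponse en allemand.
Wir müssen das Integral unserer Gleichung für den Ruck j(t) = -9·sin(t) 1-mal finden. Durch Integration von dem Ruck und Verwendung der Anfangsbedingung a(0) = 9, erhalten wir a(t) = 9·cos(t). Mit a(t) = 9·cos(t) und Einsetzen von t = 9.329477428206541, finden wir a = -8.95916106118261.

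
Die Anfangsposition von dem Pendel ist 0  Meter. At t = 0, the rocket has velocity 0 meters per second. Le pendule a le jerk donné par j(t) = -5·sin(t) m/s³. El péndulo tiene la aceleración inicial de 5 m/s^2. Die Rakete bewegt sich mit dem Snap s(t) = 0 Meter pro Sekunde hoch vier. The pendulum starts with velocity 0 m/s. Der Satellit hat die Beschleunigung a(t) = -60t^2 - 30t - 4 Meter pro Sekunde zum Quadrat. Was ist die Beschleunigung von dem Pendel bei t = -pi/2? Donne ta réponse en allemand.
Ausgehend von dem Ruck j(t) = -5·sin(t), nehmen wir 1 Integral. Durch Integration von dem Ruck und Verwendung der Anfangsbedingung a(0) = 5, erhalten wir a(t) = 5·cos(t). Aus der Gleichung für die Beschleunigung a(t) = 5·cos(t), setzen wir t = -pi/2 ein und erhalten a = 0.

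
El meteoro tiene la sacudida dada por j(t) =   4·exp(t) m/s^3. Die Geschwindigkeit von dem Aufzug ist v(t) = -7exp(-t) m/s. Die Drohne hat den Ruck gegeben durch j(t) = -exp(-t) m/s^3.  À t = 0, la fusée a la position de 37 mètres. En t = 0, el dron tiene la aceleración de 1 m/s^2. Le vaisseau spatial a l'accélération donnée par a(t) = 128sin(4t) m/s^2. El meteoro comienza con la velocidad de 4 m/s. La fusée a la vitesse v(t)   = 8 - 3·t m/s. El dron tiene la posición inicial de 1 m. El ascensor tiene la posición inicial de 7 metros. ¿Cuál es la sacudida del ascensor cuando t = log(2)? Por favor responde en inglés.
To solve this, we need to take 2 derivatives of our velocity equation v(t) = -7·exp(-t). Differentiating velocity, we get acceleration: a(t) = 7·exp(-t). Taking d/dt of a(t), we find j(t) = -7·exp(-t). We have jerk j(t) = -7·exp(-t). Substituting t = log(2): j(log(2)) = -7/2.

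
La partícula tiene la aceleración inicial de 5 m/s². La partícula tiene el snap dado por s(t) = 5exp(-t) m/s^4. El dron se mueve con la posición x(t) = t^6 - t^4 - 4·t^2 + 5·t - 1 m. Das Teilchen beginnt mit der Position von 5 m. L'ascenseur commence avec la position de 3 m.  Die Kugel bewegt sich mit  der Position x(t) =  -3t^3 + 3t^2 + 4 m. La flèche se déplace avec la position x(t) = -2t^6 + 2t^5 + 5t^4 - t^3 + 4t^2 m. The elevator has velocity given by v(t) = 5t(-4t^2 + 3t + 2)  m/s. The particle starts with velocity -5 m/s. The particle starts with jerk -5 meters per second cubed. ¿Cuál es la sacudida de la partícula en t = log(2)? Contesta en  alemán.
Wir müssen unsere Gleichung für den Snap s(t) = 5·exp(-t) 1-mal integrieren. Das Integral von dem Snap, mit j(0) = -5, ergibt den Ruck: j(t) = -5·exp(-t). Wir haben den Ruck j(t) = -5·exp(-t). Durch Einsetzen von t = log(2): j(log(2)) = -5/2.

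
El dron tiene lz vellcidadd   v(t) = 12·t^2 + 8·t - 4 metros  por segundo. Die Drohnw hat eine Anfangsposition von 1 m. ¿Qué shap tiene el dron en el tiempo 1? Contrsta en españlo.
Partiendo de la velocidad v(t) = 12·t^2 + 8·t - 4, tomamos 3 derivadas. Derivando la velocidad, obtenemos la aceleración: a(t) = 24·t + 8. Tomando d/dt de a(t), encontramos j(t) = 24. La derivada de la sacudida da el snap: s(t) = 0. Usando s(t) = 0 y sustituyendo t = 1, encontramos s = 0.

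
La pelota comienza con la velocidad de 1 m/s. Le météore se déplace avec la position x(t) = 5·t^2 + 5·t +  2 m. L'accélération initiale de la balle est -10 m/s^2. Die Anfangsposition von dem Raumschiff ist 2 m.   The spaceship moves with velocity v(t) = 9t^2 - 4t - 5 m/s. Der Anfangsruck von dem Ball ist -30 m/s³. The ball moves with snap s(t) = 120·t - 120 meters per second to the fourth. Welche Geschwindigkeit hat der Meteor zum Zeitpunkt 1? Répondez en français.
Pour résoudre ceci, nous devons prendre 1 dérivée de notre équation de la position x(t) = 5·t^2 + 5·t + 2. En dérivant la position, nous obtenons la vitesse: v(t) = 10·t + 5. Nous avons la vitesse v(t) = 10·t + 5. En substituant t = 1: v(1) = 15.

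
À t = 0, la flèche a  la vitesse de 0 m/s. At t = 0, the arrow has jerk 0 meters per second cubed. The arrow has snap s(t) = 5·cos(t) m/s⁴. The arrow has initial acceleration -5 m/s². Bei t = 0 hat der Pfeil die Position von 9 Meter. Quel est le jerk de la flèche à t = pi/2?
Nous devons trouver l'intégrale de notre équation du snap s(t) = 5·cos(t) 1 fois. La primitive du snap est le jerk. En utilisant j(0) = 0, nous obtenons j(t) = 5·sin(t). En utilisant j(t) = 5·sin(t) et en substituant t = pi/2, nous trouvons j = 5.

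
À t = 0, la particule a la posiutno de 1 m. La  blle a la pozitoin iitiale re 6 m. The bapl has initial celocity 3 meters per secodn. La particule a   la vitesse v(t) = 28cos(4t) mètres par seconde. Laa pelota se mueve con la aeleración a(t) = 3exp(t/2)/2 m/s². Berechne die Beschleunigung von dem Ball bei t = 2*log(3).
Aus der Gleichung für die Beschleunigung a(t) = 3·exp(t/2)/2, setzen wir t = 2*log(3) ein und erhalten a = 9/2.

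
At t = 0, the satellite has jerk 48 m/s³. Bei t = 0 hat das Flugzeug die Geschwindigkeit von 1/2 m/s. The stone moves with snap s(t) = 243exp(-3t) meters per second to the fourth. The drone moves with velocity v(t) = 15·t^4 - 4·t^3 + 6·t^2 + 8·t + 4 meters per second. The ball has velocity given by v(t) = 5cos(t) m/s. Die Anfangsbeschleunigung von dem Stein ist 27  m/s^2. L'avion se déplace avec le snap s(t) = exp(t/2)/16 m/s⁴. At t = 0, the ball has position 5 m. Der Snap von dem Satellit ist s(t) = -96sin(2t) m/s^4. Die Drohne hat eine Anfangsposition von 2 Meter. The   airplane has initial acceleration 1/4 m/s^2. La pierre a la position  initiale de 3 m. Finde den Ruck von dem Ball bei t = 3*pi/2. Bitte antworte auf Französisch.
En partant de la vitesse v(t) = 5·cos(t), nous prenons 2 dérivées. En prenant d/dt de v(t), nous trouvons a(t) = -5·sin(t). La dérivée de l'accélération donne le jerk: j(t) = -5·cos(t). De l'équation du jerk j(t) = -5·cos(t), nous substituons t = 3*pi/2 pour obtenir j = 0.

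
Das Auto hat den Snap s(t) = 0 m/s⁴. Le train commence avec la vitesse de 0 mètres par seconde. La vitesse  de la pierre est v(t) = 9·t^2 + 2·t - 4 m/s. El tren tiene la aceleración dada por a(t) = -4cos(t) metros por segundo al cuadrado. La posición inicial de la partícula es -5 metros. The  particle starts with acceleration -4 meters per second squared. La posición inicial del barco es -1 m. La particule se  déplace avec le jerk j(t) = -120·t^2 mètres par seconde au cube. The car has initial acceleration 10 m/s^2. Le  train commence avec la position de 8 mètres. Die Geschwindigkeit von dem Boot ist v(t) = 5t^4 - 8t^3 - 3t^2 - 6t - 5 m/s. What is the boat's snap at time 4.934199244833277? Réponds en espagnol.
Para resolver esto, necesitamos tomar 3 derivadas de nuestra ecuación de la velocidad v(t) = 5·t^4 - 8·t^3 - 3·t^2 - 6·t - 5. La derivada de la velocidad da la aceleración: a(t) = 20·t^3 - 24·t^2 - 6·t - 6. Tomando d/dt de a(t), encontramos j(t) = 60·t^2 - 48·t - 6. La derivada de la sacudida da el snap: s(t) = 120·t - 48. Tenemos el snap s(t) = 120·t - 48. Sustituyendo t = 4.934199244833277: s(4.934199244833277) = 544.103909379993.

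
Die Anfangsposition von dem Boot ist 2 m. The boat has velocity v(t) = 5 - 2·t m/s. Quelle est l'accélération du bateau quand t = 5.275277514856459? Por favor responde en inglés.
Starting from velocity v(t) = 5 - 2·t, we take 1 derivative. The derivative of velocity gives acceleration: a(t) = -2. We have acceleration a(t) = -2. Substituting t = 5.275277514856459: a(5.275277514856459) = -2.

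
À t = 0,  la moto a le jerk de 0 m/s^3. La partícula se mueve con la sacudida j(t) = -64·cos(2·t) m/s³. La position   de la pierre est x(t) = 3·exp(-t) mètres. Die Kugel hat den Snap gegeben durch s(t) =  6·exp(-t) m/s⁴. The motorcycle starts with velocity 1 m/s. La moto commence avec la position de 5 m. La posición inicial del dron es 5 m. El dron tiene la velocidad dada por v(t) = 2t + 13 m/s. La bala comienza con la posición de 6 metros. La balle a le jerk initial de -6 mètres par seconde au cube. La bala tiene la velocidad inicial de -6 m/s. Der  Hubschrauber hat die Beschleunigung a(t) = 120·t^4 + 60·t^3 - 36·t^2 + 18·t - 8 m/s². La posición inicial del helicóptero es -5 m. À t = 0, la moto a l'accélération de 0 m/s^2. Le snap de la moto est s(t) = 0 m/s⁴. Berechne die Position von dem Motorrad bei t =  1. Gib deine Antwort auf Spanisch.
Para resolver esto, necesitamos tomar 4 integrales de nuestra ecuación del snap s(t) = 0. Tomando ∫s(t)dt y aplicando j(0) = 0, encontramos j(t) = 0. La integral de la sacudida es la aceleración. Usando a(0) = 0, obtenemos a(t) = 0. La antiderivada de la aceleración es la velocidad. Usando v(0) = 1, obtenemos v(t) = 1. Integrando la velocidad y usando la condición inicial x(0) = 5, obtenemos x(t) = t + 5. Tenemos la posición x(t) = t + 5. Sustituyendo t = 1: x(1) = 6.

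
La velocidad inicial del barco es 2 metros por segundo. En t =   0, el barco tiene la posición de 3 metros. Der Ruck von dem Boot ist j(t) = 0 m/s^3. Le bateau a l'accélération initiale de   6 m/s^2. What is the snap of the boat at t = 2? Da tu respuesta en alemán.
Wir müssen unsere Gleichung für den Ruck j(t) = 0 1-mal ableiten. Mit d/dt von j(t) finden wir s(t) = 0. Mit s(t) = 0 und Einsetzen von t = 2, finden wir s = 0.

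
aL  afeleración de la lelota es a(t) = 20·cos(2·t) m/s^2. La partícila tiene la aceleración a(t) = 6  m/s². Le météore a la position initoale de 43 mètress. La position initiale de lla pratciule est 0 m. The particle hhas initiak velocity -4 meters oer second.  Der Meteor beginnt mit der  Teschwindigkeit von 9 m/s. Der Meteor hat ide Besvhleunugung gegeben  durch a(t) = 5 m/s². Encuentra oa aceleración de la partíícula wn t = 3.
Usando a(t) = 6 y sustituyendo t = 3, encontramos a = 6.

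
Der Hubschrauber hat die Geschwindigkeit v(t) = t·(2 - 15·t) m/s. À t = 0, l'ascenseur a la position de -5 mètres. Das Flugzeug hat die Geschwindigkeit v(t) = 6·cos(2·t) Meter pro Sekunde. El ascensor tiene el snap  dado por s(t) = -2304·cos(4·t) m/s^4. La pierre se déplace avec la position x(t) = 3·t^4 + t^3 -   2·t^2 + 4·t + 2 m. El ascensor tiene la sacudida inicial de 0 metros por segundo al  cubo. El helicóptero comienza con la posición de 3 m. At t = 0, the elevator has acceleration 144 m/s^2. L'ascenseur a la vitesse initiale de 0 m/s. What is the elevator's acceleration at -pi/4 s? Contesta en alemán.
Wir müssen unsere Gleichung für den Snap s(t) = -2304·cos(4·t) 2-mal integrieren. Mit ∫s(t)dt und Anwendung von j(0) = 0, finden wir j(t) = -576·sin(4·t). Das Integral von dem Ruck, mit a(0) = 144, ergibt die Beschleunigung: a(t) = 144·cos(4·t). Wir haben die Beschleunigung a(t) = 144·cos(4·t). Durch Einsetzen von t = -pi/4: a(-pi/4) = -144.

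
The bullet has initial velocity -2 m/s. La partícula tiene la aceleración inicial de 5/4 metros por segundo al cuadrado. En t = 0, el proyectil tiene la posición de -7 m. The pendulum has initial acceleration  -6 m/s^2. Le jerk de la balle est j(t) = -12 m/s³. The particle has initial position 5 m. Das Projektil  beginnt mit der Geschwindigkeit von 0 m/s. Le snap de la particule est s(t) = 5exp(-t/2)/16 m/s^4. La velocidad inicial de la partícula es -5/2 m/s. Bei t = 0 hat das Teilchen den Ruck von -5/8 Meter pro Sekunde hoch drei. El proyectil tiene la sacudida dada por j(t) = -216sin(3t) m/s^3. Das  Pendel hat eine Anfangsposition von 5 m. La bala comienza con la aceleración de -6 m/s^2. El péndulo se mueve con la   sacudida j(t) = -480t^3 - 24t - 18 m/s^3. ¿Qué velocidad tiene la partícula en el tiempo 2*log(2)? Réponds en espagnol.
Debemos encontrar la antiderivada de nuestra ecuación del snap s(t) = 5·exp(-t/2)/16 3 veces. La integral del snap es la sacudida. Usando j(0) = -5/8, obtenemos j(t) = -5·exp(-t/2)/8. Tomando ∫j(t)dt y aplicando a(0) = 5/4, encontramos a(t) = 5·exp(-t/2)/4. La antiderivada de la aceleración es la velocidad. Usando v(0) = -5/2, obtenemos v(t) = -5·exp(-t/2)/2. De la ecuación de la velocidad v(t) = -5·exp(-t/2)/2, sustituimos t = 2*log(2) para obtener v = -5/4.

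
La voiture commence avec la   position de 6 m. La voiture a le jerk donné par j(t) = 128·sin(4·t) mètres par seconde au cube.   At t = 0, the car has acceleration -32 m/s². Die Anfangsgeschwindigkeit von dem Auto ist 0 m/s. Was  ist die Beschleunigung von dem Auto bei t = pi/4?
Ausgehend von dem Ruck j(t) = 128·sin(4·t), nehmen wir 1 Stammfunktion. Durch Integration von dem Ruck und Verwendung der Anfangsbedingung a(0) = -32, erhalten wir a(t) = -32·cos(4·t). Aus der Gleichung für die Beschleunigung a(t) = -32·cos(4·t), setzen wir t = pi/4 ein und erhalten a = 32.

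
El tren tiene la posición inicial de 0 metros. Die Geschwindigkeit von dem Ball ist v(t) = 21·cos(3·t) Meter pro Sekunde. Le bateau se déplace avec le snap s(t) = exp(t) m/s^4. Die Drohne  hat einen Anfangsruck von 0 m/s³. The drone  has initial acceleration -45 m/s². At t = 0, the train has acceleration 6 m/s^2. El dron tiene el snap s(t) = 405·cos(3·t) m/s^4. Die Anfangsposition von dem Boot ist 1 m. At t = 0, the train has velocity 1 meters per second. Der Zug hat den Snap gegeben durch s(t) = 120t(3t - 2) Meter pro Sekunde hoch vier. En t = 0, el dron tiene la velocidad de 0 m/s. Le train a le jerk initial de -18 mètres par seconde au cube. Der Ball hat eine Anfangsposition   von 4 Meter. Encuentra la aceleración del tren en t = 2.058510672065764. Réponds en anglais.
To solve this, we need to take 2 antiderivatives of our snap equation s(t) = 120·t·(3·t - 2). Finding the integral of s(t) and using j(0) = -18: j(t) = 120·t^3 - 120·t^2 - 18. The integral of jerk is acceleration. Using a(0) = 6, we get a(t) = 30·t^4 - 40·t^3 - 18·t + 6. Using a(t) = 30·t^4 - 40·t^3 - 18·t + 6 and substituting t = 2.058510672065764, we find a = 158.715623745059.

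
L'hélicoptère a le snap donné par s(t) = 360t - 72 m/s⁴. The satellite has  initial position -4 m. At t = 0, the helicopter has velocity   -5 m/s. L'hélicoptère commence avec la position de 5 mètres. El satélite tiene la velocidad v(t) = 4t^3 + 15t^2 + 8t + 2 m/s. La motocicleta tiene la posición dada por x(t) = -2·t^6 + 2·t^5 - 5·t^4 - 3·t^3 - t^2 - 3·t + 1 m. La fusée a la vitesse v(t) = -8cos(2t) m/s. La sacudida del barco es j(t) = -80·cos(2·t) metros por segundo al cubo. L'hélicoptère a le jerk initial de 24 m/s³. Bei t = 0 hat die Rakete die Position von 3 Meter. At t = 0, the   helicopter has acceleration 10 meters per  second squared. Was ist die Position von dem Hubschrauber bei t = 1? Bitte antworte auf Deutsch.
Wir müssen die Stammfunktion unserer Gleichung für den Snap s(t) = 360·t - 72 4-mal finden. Die Stammfunktion von dem Snap ist der Ruck. Mit j(0) = 24 erhalten wir j(t) = 180·t^2 - 72·t + 24. Mit ∫j(t)dt und Anwendung von a(0) = 10, finden wir a(t) = 60·t^3 - 36·t^2 + 24·t + 10. Die Stammfunktion von der Beschleunigung, mit v(0) = -5, ergibt die Geschwindigkeit: v(t) = 15·t^4 - 12·t^3 + 12·t^2 + 10·t - 5. Mit ∫v(t)dt und Anwendung von x(0) = 5, finden wir x(t) = 3·t^5 - 3·t^4 + 4·t^3 + 5·t^2 - 5·t + 5. Mit x(t) = 3·t^5 - 3·t^4 + 4·t^3 + 5·t^2 - 5·t + 5 und Einsetzen von t = 1, finden wir x = 9.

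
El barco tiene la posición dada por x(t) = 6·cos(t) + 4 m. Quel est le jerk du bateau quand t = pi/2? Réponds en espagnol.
Debemos derivar nuestra ecuación de la posición x(t) = 6·cos(t) + 4 3 veces. Tomando d/dt de x(t), encontramos v(t) = -6·sin(t). La derivada de la velocidad da la aceleración: a(t) = -6·cos(t). Derivando la aceleración, obtenemos la sacudida: j(t) = 6·sin(t). Tenemos la sacudida j(t) = 6·sin(t). Sustituyendo t = pi/2: j(pi/2) = 6.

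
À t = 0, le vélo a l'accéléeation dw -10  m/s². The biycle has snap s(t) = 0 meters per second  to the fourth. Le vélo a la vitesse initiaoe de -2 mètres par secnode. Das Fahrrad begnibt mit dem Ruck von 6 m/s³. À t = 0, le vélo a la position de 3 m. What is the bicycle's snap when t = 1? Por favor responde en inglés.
Using s(t) = 0 and substituting t = 1, we find s = 0.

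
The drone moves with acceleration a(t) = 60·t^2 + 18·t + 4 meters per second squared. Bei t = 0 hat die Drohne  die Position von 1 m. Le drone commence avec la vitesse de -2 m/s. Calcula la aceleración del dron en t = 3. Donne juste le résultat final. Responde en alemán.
Die Beschleunigung bei t = 3 ist a = 598.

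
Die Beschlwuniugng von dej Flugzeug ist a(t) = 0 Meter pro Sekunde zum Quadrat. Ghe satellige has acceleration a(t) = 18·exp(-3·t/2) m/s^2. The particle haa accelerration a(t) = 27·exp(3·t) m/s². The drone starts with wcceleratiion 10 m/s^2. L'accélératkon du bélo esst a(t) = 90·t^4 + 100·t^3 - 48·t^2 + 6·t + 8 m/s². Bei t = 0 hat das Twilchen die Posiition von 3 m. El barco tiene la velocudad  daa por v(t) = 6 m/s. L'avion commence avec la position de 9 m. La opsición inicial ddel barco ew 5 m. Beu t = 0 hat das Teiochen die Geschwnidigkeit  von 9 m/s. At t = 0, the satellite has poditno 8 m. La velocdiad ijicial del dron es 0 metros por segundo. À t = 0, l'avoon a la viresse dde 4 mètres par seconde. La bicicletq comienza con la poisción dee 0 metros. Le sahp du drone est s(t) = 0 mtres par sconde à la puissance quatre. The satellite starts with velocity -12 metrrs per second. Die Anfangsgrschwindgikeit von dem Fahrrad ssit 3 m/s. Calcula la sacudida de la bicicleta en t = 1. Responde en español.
Para resolver esto, necesitamos tomar 1 derivada de nuestra ecuación de la aceleración a(t) = 90·t^4 + 100·t^3 - 48·t^2 + 6·t + 8. Derivando la aceleración, obtenemos la sacudida: j(t) = 360·t^3 + 300·t^2 - 96·t + 6. De la ecuación de la sacudida j(t) = 360·t^3 + 300·t^2 - 96·t + 6, sustituimos t = 1 para obtener j = 570.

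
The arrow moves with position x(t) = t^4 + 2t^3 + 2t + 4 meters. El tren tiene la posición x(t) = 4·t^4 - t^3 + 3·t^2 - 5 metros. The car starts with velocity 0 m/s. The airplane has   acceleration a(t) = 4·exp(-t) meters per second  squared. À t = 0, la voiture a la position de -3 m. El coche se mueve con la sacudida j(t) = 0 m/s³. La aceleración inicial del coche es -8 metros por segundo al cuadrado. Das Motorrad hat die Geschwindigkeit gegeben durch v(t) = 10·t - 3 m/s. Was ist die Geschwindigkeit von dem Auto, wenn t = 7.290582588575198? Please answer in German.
Wir müssen unsere Gleichung für den Ruck j(t) = 0 2-mal integrieren. Mit ∫j(t)dt und Anwendung von a(0) = -8, finden wir a(t) = -8. Mit ∫a(t)dt und Anwendung von v(0) = 0, finden wir v(t) = -8·t. Mit v(t) = -8·t und Einsetzen von t = 7.290582588575198, finden wir v = -58.3246607086016.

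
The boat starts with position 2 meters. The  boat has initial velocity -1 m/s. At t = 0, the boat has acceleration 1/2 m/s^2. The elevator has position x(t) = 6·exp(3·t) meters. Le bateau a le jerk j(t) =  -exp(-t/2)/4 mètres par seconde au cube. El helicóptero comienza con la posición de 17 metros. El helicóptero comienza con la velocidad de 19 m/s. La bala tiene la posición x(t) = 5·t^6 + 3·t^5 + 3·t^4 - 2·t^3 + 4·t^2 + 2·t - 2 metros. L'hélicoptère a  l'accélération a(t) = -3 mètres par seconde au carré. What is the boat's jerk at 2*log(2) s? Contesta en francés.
Nous avons le jerk j(t) = -exp(-t/2)/4. En substituant t = 2*log(2): j(2*log(2)) = -1/8.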